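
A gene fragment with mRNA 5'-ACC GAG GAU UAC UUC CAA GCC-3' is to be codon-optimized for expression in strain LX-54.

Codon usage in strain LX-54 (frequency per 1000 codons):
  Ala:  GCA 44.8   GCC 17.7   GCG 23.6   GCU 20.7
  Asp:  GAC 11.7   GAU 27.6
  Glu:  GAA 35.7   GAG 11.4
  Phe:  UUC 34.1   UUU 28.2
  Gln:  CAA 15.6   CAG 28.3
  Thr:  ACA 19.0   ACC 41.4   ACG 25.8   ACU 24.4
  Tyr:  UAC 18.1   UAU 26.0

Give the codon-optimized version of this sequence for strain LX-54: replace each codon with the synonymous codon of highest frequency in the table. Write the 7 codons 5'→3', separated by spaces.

ACC GAA GAU UAU UUC CAG GCA

Codon 1 (Thr): best is ACC at 41.4.
Codon 2 (Glu): best is GAA at 35.7.
Codon 3 (Asp): best is GAU at 27.6.
Codon 4 (Tyr): best is UAU at 26.0.
Codon 5 (Phe): best is UUC at 34.1.
Codon 6 (Gln): best is CAG at 28.3.
Codon 7 (Ala): best is GCA at 44.8.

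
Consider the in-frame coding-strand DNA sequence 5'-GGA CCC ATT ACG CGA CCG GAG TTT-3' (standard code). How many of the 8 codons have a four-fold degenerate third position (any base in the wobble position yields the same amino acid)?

Codon 1 GGA (Gly): third position 4-fold.
Codon 2 CCC (Pro): third position 4-fold.
Codon 3 ATT (Ile): third position 3-fold.
Codon 4 ACG (Thr): third position 4-fold.
Codon 5 CGA (Arg): third position 4-fold.
Codon 6 CCG (Pro): third position 4-fold.
Codon 7 GAG (Glu): third position 2-fold.
Codon 8 TTT (Phe): third position 2-fold.
Four-fold degenerate third positions: 5.

5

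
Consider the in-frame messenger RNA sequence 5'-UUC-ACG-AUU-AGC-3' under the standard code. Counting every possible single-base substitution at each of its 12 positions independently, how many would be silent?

7

Codon 1 (UUC, Phe): 1 synonymous substitution.
Codon 2 (ACG, Thr): 3 synonymous substitutions.
Codon 3 (AUU, Ile): 2 synonymous substitutions.
Codon 4 (AGC, Ser): 1 synonymous substitution.
Total: 1 + 3 + 2 + 1 = 7.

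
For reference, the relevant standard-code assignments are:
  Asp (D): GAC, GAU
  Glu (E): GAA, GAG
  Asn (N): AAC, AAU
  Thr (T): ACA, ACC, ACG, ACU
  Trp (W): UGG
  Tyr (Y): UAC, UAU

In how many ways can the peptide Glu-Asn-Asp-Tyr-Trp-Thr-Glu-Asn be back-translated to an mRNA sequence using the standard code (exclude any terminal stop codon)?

256

Glu: 2 codons.
Asn: 2 codons.
Asp: 2 codons.
Tyr: 2 codons.
Trp: 1 codon.
Thr: 4 codons.
Glu: 2 codons.
Asn: 2 codons.
2 × 2 × 2 × 2 × 1 × 4 × 2 × 2 = 256.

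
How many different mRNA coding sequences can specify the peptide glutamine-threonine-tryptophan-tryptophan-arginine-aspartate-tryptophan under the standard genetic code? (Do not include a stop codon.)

Gln: 2 codons.
Thr: 4 codons.
Trp: 1 codon.
Trp: 1 codon.
Arg: 6 codons.
Asp: 2 codons.
Trp: 1 codon.
2 × 4 × 1 × 1 × 6 × 2 × 1 = 96.

96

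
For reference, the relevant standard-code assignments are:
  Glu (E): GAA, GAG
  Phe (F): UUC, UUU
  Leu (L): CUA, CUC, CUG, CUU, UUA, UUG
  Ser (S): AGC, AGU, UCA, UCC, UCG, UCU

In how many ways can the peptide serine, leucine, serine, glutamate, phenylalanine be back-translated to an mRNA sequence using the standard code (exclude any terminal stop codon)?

864

Ser: 6 codons.
Leu: 6 codons.
Ser: 6 codons.
Glu: 2 codons.
Phe: 2 codons.
6 × 6 × 6 × 2 × 2 = 864.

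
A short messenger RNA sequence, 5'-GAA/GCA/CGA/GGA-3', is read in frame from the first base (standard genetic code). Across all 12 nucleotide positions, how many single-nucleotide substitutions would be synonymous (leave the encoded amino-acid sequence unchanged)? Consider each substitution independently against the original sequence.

Codon 1 (GAA, Glu): 1 synonymous substitution.
Codon 2 (GCA, Ala): 3 synonymous substitutions.
Codon 3 (CGA, Arg): 4 synonymous substitutions.
Codon 4 (GGA, Gly): 3 synonymous substitutions.
Total: 1 + 3 + 4 + 3 = 11.

11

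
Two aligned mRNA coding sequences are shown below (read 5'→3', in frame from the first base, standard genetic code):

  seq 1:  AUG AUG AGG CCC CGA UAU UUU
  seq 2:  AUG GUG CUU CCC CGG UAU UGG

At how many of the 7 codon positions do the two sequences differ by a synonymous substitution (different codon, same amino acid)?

1

Codon 1: AUG Met / AUG Met — identical.
Codon 2: AUG Met / GUG Val — nonsynonymous.
Codon 3: AGG Arg / CUU Leu — nonsynonymous.
Codon 4: CCC Pro / CCC Pro — identical.
Codon 5: CGA Arg / CGG Arg — synonymous.
Codon 6: UAU Tyr / UAU Tyr — identical.
Codon 7: UUU Phe / UGG Trp — nonsynonymous.
Synonymous differences: 1.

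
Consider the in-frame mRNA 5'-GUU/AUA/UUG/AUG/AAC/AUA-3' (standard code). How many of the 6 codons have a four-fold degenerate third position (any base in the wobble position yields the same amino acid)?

1

Codon 1 GUU (Val): third position 4-fold.
Codon 2 AUA (Ile): third position 3-fold.
Codon 3 UUG (Leu): third position 2-fold.
Codon 4 AUG (Met): third position 1-fold.
Codon 5 AAC (Asn): third position 2-fold.
Codon 6 AUA (Ile): third position 3-fold.
Four-fold degenerate third positions: 1.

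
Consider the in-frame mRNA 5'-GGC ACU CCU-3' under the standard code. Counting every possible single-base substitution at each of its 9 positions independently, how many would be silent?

9

Codon 1 (GGC, Gly): 3 synonymous substitutions.
Codon 2 (ACU, Thr): 3 synonymous substitutions.
Codon 3 (CCU, Pro): 3 synonymous substitutions.
Total: 3 + 3 + 3 = 9.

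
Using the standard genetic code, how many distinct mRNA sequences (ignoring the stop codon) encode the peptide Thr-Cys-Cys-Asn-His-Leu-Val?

1536

Thr: 4 codons.
Cys: 2 codons.
Cys: 2 codons.
Asn: 2 codons.
His: 2 codons.
Leu: 6 codons.
Val: 4 codons.
4 × 2 × 2 × 2 × 2 × 6 × 4 = 1536.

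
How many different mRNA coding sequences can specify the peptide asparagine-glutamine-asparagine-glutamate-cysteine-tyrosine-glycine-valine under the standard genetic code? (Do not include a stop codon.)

Asn: 2 codons.
Gln: 2 codons.
Asn: 2 codons.
Glu: 2 codons.
Cys: 2 codons.
Tyr: 2 codons.
Gly: 4 codons.
Val: 4 codons.
2 × 2 × 2 × 2 × 2 × 2 × 4 × 4 = 1024.

1024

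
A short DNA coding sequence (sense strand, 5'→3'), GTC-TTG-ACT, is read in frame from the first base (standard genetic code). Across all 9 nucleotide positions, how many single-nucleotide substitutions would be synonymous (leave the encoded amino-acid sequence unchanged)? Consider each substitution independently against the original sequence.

Codon 1 (GTC, Val): 3 synonymous substitutions.
Codon 2 (TTG, Leu): 2 synonymous substitutions.
Codon 3 (ACT, Thr): 3 synonymous substitutions.
Total: 3 + 2 + 3 = 8.

8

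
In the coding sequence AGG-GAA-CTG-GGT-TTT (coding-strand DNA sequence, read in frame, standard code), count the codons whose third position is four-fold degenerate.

2

Codon 1 AGG (Arg): third position 2-fold.
Codon 2 GAA (Glu): third position 2-fold.
Codon 3 CTG (Leu): third position 4-fold.
Codon 4 GGT (Gly): third position 4-fold.
Codon 5 TTT (Phe): third position 2-fold.
Four-fold degenerate third positions: 2.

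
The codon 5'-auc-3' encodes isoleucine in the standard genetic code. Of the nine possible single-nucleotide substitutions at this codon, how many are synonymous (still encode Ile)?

2

Position 1: none → 0 synonymous.
Position 2: none → 0 synonymous.
Position 3: AUU, AUA → 2 synonymous.
Total: 0 + 0 + 2 = 2.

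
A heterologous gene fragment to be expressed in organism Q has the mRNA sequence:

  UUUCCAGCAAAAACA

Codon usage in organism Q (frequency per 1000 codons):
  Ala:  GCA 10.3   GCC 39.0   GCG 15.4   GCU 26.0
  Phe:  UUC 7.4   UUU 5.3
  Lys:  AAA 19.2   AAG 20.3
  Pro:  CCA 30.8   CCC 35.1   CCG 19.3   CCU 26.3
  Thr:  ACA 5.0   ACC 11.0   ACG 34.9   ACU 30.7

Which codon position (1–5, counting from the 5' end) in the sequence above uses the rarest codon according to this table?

Codon 1 UUU (Phe): 5.3 per 1000.
Codon 2 CCA (Pro): 30.8 per 1000.
Codon 3 GCA (Ala): 10.3 per 1000.
Codon 4 AAA (Lys): 19.2 per 1000.
Codon 5 ACA (Thr): 5.0 per 1000.
Lowest frequency is 5.0 at codon 5.

5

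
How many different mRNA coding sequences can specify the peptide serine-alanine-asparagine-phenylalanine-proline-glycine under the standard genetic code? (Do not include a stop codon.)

1536

Ser: 6 codons.
Ala: 4 codons.
Asn: 2 codons.
Phe: 2 codons.
Pro: 4 codons.
Gly: 4 codons.
6 × 4 × 2 × 2 × 4 × 4 = 1536.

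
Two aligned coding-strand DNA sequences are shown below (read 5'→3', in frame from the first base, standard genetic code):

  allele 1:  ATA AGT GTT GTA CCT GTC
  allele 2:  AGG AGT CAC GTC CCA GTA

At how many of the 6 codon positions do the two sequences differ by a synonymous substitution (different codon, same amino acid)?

Codon 1: ATA Ile / AGG Arg — nonsynonymous.
Codon 2: AGT Ser / AGT Ser — identical.
Codon 3: GTT Val / CAC His — nonsynonymous.
Codon 4: GTA Val / GTC Val — synonymous.
Codon 5: CCT Pro / CCA Pro — synonymous.
Codon 6: GTC Val / GTA Val — synonymous.
Synonymous differences: 3.

3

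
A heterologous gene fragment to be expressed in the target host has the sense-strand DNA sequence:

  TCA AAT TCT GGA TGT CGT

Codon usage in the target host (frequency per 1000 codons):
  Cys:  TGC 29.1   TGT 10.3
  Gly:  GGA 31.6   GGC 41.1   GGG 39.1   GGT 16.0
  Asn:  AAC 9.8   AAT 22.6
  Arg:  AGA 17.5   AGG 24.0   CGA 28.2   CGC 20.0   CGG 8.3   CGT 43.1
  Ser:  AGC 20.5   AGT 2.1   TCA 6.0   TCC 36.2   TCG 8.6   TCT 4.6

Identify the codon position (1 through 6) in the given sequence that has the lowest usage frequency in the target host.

Codon 1 TCA (Ser): 6.0 per 1000.
Codon 2 AAT (Asn): 22.6 per 1000.
Codon 3 TCT (Ser): 4.6 per 1000.
Codon 4 GGA (Gly): 31.6 per 1000.
Codon 5 TGT (Cys): 10.3 per 1000.
Codon 6 CGT (Arg): 43.1 per 1000.
Lowest frequency is 4.6 at codon 3.

3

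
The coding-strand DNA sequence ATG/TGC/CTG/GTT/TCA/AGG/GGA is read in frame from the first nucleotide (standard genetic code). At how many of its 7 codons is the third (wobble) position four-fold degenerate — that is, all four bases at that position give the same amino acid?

Codon 1 ATG (Met): third position 1-fold.
Codon 2 TGC (Cys): third position 2-fold.
Codon 3 CTG (Leu): third position 4-fold.
Codon 4 GTT (Val): third position 4-fold.
Codon 5 TCA (Ser): third position 4-fold.
Codon 6 AGG (Arg): third position 2-fold.
Codon 7 GGA (Gly): third position 4-fold.
Four-fold degenerate third positions: 4.

4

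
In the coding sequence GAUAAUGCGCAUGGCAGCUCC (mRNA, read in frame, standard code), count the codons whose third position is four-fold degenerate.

3

Codon 1 GAU (Asp): third position 2-fold.
Codon 2 AAU (Asn): third position 2-fold.
Codon 3 GCG (Ala): third position 4-fold.
Codon 4 CAU (His): third position 2-fold.
Codon 5 GGC (Gly): third position 4-fold.
Codon 6 AGC (Ser): third position 2-fold.
Codon 7 UCC (Ser): third position 4-fold.
Four-fold degenerate third positions: 3.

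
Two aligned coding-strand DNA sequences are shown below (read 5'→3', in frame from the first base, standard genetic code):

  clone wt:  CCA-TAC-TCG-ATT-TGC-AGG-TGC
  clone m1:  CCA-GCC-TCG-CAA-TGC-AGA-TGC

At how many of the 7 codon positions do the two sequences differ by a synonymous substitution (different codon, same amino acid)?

1

Codon 1: CCA Pro / CCA Pro — identical.
Codon 2: TAC Tyr / GCC Ala — nonsynonymous.
Codon 3: TCG Ser / TCG Ser — identical.
Codon 4: ATT Ile / CAA Gln — nonsynonymous.
Codon 5: TGC Cys / TGC Cys — identical.
Codon 6: AGG Arg / AGA Arg — synonymous.
Codon 7: TGC Cys / TGC Cys — identical.
Synonymous differences: 1.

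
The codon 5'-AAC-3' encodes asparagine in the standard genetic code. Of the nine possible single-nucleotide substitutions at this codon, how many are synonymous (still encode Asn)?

1

Position 1: none → 0 synonymous.
Position 2: none → 0 synonymous.
Position 3: AAT → 1 synonymous.
Total: 0 + 0 + 1 = 1.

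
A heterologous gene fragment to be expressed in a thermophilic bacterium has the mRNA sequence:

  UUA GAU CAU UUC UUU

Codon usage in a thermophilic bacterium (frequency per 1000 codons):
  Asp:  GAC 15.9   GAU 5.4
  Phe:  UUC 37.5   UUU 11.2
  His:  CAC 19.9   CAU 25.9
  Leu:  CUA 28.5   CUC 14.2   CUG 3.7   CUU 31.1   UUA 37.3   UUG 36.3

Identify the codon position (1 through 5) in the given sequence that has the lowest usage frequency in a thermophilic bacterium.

2

Codon 1 UUA (Leu): 37.3 per 1000.
Codon 2 GAU (Asp): 5.4 per 1000.
Codon 3 CAU (His): 25.9 per 1000.
Codon 4 UUC (Phe): 37.5 per 1000.
Codon 5 UUU (Phe): 11.2 per 1000.
Lowest frequency is 5.4 at codon 2.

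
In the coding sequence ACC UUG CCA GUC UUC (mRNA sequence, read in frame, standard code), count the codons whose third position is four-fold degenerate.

3

Codon 1 ACC (Thr): third position 4-fold.
Codon 2 UUG (Leu): third position 2-fold.
Codon 3 CCA (Pro): third position 4-fold.
Codon 4 GUC (Val): third position 4-fold.
Codon 5 UUC (Phe): third position 2-fold.
Four-fold degenerate third positions: 3.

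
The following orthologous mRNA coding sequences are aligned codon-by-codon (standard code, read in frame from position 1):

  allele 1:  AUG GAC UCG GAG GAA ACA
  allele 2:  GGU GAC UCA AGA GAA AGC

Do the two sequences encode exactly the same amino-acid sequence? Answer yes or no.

no

Codon 1: AUG Met / GGU Gly — nonsynonymous.
Codon 2: GAC Asp / GAC Asp — identical.
Codon 3: UCG Ser / UCA Ser — synonymous.
Codon 4: GAG Glu / AGA Arg — nonsynonymous.
Codon 5: GAA Glu / GAA Glu — identical.
Codon 6: ACA Thr / AGC Ser — nonsynonymous.
Nonsynonymous differences: 3 → different protein.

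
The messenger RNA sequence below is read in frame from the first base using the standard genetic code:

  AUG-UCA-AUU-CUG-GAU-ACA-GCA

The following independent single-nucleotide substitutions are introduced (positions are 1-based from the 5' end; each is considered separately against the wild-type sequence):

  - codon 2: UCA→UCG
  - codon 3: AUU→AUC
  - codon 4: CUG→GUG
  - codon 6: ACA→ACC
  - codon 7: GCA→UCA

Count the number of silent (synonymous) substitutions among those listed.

3

Codon 2: UCA (Ser) → UCG (Ser) — synonymous.
Codon 3: AUU (Ile) → AUC (Ile) — synonymous.
Codon 4: CUG (Leu) → GUG (Val) — missense.
Codon 6: ACA (Thr) → ACC (Thr) — synonymous.
Codon 7: GCA (Ala) → UCA (Ser) — missense.
Synonymous: 3 of 5.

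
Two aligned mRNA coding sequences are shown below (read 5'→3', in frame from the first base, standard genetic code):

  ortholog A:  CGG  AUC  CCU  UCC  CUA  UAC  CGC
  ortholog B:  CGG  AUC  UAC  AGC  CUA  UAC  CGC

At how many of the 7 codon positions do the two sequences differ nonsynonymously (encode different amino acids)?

1

Codon 1: CGG Arg / CGG Arg — identical.
Codon 2: AUC Ile / AUC Ile — identical.
Codon 3: CCU Pro / UAC Tyr — nonsynonymous.
Codon 4: UCC Ser / AGC Ser — synonymous.
Codon 5: CUA Leu / CUA Leu — identical.
Codon 6: UAC Tyr / UAC Tyr — identical.
Codon 7: CGC Arg / CGC Arg — identical.
Nonsynonymous differences: 1.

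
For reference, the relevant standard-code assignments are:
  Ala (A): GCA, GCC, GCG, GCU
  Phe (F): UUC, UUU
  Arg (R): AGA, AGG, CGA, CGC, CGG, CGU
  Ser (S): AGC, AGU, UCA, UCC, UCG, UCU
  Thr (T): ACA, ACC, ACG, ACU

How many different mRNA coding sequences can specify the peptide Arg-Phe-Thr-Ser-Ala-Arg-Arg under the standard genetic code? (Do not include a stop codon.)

41472

Arg: 6 codons.
Phe: 2 codons.
Thr: 4 codons.
Ser: 6 codons.
Ala: 4 codons.
Arg: 6 codons.
Arg: 6 codons.
6 × 2 × 4 × 6 × 4 × 6 × 6 = 41472.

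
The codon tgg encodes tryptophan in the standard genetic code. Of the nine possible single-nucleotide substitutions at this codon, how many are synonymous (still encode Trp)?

0

Position 1: none → 0 synonymous.
Position 2: none → 0 synonymous.
Position 3: none → 0 synonymous.
Total: 0 + 0 + 0 = 0.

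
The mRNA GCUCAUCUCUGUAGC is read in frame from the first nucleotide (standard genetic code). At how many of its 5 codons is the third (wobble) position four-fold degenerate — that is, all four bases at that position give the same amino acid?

2

Codon 1 GCU (Ala): third position 4-fold.
Codon 2 CAU (His): third position 2-fold.
Codon 3 CUC (Leu): third position 4-fold.
Codon 4 UGU (Cys): third position 2-fold.
Codon 5 AGC (Ser): third position 2-fold.
Four-fold degenerate third positions: 2.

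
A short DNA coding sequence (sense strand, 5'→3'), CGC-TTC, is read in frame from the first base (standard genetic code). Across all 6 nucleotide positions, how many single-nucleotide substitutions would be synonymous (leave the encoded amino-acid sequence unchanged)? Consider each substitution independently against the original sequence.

Codon 1 (CGC, Arg): 3 synonymous substitutions.
Codon 2 (TTC, Phe): 1 synonymous substitution.
Total: 3 + 1 = 4.

4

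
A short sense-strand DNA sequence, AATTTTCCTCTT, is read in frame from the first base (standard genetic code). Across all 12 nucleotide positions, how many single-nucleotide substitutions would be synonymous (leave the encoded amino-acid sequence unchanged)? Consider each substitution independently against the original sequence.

Codon 1 (AAT, Asn): 1 synonymous substitution.
Codon 2 (TTT, Phe): 1 synonymous substitution.
Codon 3 (CCT, Pro): 3 synonymous substitutions.
Codon 4 (CTT, Leu): 3 synonymous substitutions.
Total: 1 + 1 + 3 + 3 = 8.

8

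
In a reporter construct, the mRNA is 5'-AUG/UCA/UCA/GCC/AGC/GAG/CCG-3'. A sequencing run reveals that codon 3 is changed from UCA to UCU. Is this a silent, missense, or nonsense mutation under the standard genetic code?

silent

Position 9 falls in codon 3: UCA → Ser.
After the substitution the codon is UCU → Ser.
Both encode Ser, so the change is synonymous.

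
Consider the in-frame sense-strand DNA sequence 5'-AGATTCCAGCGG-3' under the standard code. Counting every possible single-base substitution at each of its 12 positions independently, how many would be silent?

Codon 1 (AGA, Arg): 2 synonymous substitutions.
Codon 2 (TTC, Phe): 1 synonymous substitution.
Codon 3 (CAG, Gln): 1 synonymous substitution.
Codon 4 (CGG, Arg): 4 synonymous substitutions.
Total: 2 + 1 + 1 + 4 = 8.

8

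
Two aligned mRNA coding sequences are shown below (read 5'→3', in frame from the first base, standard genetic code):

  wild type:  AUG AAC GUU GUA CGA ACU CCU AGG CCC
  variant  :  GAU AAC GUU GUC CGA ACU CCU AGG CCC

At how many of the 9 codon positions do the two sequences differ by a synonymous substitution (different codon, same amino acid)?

1

Codon 1: AUG Met / GAU Asp — nonsynonymous.
Codon 2: AAC Asn / AAC Asn — identical.
Codon 3: GUU Val / GUU Val — identical.
Codon 4: GUA Val / GUC Val — synonymous.
Codon 5: CGA Arg / CGA Arg — identical.
Codon 6: ACU Thr / ACU Thr — identical.
Codon 7: CCU Pro / CCU Pro — identical.
Codon 8: AGG Arg / AGG Arg — identical.
Codon 9: CCC Pro / CCC Pro — identical.
Synonymous differences: 1.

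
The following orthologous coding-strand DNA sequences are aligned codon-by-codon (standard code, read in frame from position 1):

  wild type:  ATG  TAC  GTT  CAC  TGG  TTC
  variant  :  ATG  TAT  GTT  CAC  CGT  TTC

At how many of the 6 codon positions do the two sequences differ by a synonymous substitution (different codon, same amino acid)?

Codon 1: ATG Met / ATG Met — identical.
Codon 2: TAC Tyr / TAT Tyr — synonymous.
Codon 3: GTT Val / GTT Val — identical.
Codon 4: CAC His / CAC His — identical.
Codon 5: TGG Trp / CGT Arg — nonsynonymous.
Codon 6: TTC Phe / TTC Phe — identical.
Synonymous differences: 1.

1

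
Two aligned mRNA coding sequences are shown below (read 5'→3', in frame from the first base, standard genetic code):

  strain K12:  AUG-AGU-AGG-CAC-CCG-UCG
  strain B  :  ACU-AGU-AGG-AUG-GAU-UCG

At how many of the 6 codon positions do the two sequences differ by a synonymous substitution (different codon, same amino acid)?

0

Codon 1: AUG Met / ACU Thr — nonsynonymous.
Codon 2: AGU Ser / AGU Ser — identical.
Codon 3: AGG Arg / AGG Arg — identical.
Codon 4: CAC His / AUG Met — nonsynonymous.
Codon 5: CCG Pro / GAU Asp — nonsynonymous.
Codon 6: UCG Ser / UCG Ser — identical.
Synonymous differences: 0.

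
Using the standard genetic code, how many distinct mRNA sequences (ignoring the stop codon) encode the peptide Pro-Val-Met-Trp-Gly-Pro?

256

Pro: 4 codons.
Val: 4 codons.
Met: 1 codon.
Trp: 1 codon.
Gly: 4 codons.
Pro: 4 codons.
4 × 4 × 1 × 1 × 4 × 4 = 256.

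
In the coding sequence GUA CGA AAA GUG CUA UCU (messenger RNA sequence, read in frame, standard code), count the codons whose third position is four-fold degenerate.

Codon 1 GUA (Val): third position 4-fold.
Codon 2 CGA (Arg): third position 4-fold.
Codon 3 AAA (Lys): third position 2-fold.
Codon 4 GUG (Val): third position 4-fold.
Codon 5 CUA (Leu): third position 4-fold.
Codon 6 UCU (Ser): third position 4-fold.
Four-fold degenerate third positions: 5.

5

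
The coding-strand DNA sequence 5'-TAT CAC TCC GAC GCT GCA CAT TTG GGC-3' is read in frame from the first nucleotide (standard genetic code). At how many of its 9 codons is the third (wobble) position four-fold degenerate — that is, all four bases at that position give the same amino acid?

Codon 1 TAT (Tyr): third position 2-fold.
Codon 2 CAC (His): third position 2-fold.
Codon 3 TCC (Ser): third position 4-fold.
Codon 4 GAC (Asp): third position 2-fold.
Codon 5 GCT (Ala): third position 4-fold.
Codon 6 GCA (Ala): third position 4-fold.
Codon 7 CAT (His): third position 2-fold.
Codon 8 TTG (Leu): third position 2-fold.
Codon 9 GGC (Gly): third position 4-fold.
Four-fold degenerate third positions: 4.

4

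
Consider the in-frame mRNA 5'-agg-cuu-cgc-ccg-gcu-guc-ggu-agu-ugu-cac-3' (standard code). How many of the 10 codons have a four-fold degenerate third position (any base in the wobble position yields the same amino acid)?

6

Codon 1 AGG (Arg): third position 2-fold.
Codon 2 CUU (Leu): third position 4-fold.
Codon 3 CGC (Arg): third position 4-fold.
Codon 4 CCG (Pro): third position 4-fold.
Codon 5 GCU (Ala): third position 4-fold.
Codon 6 GUC (Val): third position 4-fold.
Codon 7 GGU (Gly): third position 4-fold.
Codon 8 AGU (Ser): third position 2-fold.
Codon 9 UGU (Cys): third position 2-fold.
Codon 10 CAC (His): third position 2-fold.
Four-fold degenerate third positions: 6.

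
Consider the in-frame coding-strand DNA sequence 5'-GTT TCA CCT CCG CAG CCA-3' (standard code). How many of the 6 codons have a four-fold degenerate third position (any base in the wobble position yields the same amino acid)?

5

Codon 1 GTT (Val): third position 4-fold.
Codon 2 TCA (Ser): third position 4-fold.
Codon 3 CCT (Pro): third position 4-fold.
Codon 4 CCG (Pro): third position 4-fold.
Codon 5 CAG (Gln): third position 2-fold.
Codon 6 CCA (Pro): third position 4-fold.
Four-fold degenerate third positions: 5.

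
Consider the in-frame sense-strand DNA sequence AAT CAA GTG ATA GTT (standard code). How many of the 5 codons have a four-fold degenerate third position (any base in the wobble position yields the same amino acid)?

Codon 1 AAT (Asn): third position 2-fold.
Codon 2 CAA (Gln): third position 2-fold.
Codon 3 GTG (Val): third position 4-fold.
Codon 4 ATA (Ile): third position 3-fold.
Codon 5 GTT (Val): third position 4-fold.
Four-fold degenerate third positions: 2.

2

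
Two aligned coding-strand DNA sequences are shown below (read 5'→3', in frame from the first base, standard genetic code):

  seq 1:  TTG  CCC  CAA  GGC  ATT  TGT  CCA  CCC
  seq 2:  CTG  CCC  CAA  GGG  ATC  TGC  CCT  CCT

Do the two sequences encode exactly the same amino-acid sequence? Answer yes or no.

yes

Codon 1: TTG Leu / CTG Leu — synonymous.
Codon 2: CCC Pro / CCC Pro — identical.
Codon 3: CAA Gln / CAA Gln — identical.
Codon 4: GGC Gly / GGG Gly — synonymous.
Codon 5: ATT Ile / ATC Ile — synonymous.
Codon 6: TGT Cys / TGC Cys — synonymous.
Codon 7: CCA Pro / CCT Pro — synonymous.
Codon 8: CCC Pro / CCT Pro — synonymous.
Nonsynonymous differences: 0 → same protein.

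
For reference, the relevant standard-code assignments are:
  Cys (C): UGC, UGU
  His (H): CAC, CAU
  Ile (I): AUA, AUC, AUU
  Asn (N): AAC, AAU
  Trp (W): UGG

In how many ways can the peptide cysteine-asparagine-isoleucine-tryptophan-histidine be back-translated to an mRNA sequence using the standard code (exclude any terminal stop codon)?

24

Cys: 2 codons.
Asn: 2 codons.
Ile: 3 codons.
Trp: 1 codon.
His: 2 codons.
2 × 2 × 3 × 1 × 2 = 24.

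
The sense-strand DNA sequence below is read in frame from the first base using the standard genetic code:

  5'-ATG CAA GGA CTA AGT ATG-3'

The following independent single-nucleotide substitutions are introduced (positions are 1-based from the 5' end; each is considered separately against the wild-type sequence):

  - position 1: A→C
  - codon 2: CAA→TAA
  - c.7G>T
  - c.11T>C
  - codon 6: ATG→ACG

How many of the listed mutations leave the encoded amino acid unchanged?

Codon 1: ATG (Met) → CTG (Leu) — missense.
Codon 2: CAA (Gln) → TAA (Stop) — nonsense.
Codon 3: GGA (Gly) → TGA (Stop) — nonsense.
Codon 4: CTA (Leu) → CCA (Pro) — missense.
Codon 6: ATG (Met) → ACG (Thr) — missense.
Synonymous: 0 of 5.

0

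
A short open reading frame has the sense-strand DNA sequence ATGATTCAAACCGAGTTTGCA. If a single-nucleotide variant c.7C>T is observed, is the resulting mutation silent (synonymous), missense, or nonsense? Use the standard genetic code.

nonsense

Position 7 falls in codon 3: CAA → Gln.
After the substitution the codon is TAA → Stop.
The new codon is a stop codon, so this is a nonsense mutation.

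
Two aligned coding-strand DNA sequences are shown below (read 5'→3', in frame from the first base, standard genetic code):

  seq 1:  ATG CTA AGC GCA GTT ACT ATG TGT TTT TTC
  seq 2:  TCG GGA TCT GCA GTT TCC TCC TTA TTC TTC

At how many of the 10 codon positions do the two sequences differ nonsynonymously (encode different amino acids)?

5

Codon 1: ATG Met / TCG Ser — nonsynonymous.
Codon 2: CTA Leu / GGA Gly — nonsynonymous.
Codon 3: AGC Ser / TCT Ser — synonymous.
Codon 4: GCA Ala / GCA Ala — identical.
Codon 5: GTT Val / GTT Val — identical.
Codon 6: ACT Thr / TCC Ser — nonsynonymous.
Codon 7: ATG Met / TCC Ser — nonsynonymous.
Codon 8: TGT Cys / TTA Leu — nonsynonymous.
Codon 9: TTT Phe / TTC Phe — synonymous.
Codon 10: TTC Phe / TTC Phe — identical.
Nonsynonymous differences: 5.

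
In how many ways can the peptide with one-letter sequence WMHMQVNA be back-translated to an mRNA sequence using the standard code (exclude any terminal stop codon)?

128

Trp: 1 codon.
Met: 1 codon.
His: 2 codons.
Met: 1 codon.
Gln: 2 codons.
Val: 4 codons.
Asn: 2 codons.
Ala: 4 codons.
1 × 1 × 2 × 1 × 2 × 4 × 2 × 4 = 128.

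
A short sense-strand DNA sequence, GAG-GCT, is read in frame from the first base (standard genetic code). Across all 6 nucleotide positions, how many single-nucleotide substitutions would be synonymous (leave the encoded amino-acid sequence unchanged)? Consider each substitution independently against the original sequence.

4

Codon 1 (GAG, Glu): 1 synonymous substitution.
Codon 2 (GCT, Ala): 3 synonymous substitutions.
Total: 1 + 3 = 4.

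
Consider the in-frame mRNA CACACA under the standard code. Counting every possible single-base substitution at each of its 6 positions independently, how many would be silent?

Codon 1 (CAC, His): 1 synonymous substitution.
Codon 2 (ACA, Thr): 3 synonymous substitutions.
Total: 1 + 3 = 4.

4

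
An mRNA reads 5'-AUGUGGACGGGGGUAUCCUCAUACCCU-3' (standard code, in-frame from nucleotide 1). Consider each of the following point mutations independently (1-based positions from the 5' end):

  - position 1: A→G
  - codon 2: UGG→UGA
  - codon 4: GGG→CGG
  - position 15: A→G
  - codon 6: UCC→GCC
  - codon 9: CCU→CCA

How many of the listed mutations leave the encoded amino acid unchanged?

2

Codon 1: AUG (Met) → GUG (Val) — missense.
Codon 2: UGG (Trp) → UGA (Stop) — nonsense.
Codon 4: GGG (Gly) → CGG (Arg) — missense.
Codon 5: GUA (Val) → GUG (Val) — synonymous.
Codon 6: UCC (Ser) → GCC (Ala) — missense.
Codon 9: CCU (Pro) → CCA (Pro) — synonymous.
Synonymous: 2 of 6.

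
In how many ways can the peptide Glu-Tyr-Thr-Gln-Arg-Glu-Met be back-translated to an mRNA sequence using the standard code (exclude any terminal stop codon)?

384

Glu: 2 codons.
Tyr: 2 codons.
Thr: 4 codons.
Gln: 2 codons.
Arg: 6 codons.
Glu: 2 codons.
Met: 1 codon.
2 × 2 × 4 × 2 × 6 × 2 × 1 = 384.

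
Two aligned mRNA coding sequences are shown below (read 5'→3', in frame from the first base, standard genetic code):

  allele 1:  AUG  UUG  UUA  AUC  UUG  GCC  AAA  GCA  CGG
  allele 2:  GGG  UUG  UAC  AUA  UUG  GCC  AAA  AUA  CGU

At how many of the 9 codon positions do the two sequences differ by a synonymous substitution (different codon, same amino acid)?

Codon 1: AUG Met / GGG Gly — nonsynonymous.
Codon 2: UUG Leu / UUG Leu — identical.
Codon 3: UUA Leu / UAC Tyr — nonsynonymous.
Codon 4: AUC Ile / AUA Ile — synonymous.
Codon 5: UUG Leu / UUG Leu — identical.
Codon 6: GCC Ala / GCC Ala — identical.
Codon 7: AAA Lys / AAA Lys — identical.
Codon 8: GCA Ala / AUA Ile — nonsynonymous.
Codon 9: CGG Arg / CGU Arg — synonymous.
Synonymous differences: 2.

2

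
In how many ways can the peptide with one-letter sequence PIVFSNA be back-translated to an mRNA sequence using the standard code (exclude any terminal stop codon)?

4608

Pro: 4 codons.
Ile: 3 codons.
Val: 4 codons.
Phe: 2 codons.
Ser: 6 codons.
Asn: 2 codons.
Ala: 4 codons.
4 × 3 × 4 × 2 × 6 × 2 × 4 = 4608.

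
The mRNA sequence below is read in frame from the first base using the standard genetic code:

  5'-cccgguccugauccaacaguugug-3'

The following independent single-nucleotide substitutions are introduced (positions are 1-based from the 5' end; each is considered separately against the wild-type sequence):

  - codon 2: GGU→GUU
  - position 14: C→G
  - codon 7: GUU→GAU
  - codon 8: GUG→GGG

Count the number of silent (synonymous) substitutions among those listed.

0

Codon 2: GGU (Gly) → GUU (Val) — missense.
Codon 5: CCA (Pro) → CGA (Arg) — missense.
Codon 7: GUU (Val) → GAU (Asp) — missense.
Codon 8: GUG (Val) → GGG (Gly) — missense.
Synonymous: 0 of 4.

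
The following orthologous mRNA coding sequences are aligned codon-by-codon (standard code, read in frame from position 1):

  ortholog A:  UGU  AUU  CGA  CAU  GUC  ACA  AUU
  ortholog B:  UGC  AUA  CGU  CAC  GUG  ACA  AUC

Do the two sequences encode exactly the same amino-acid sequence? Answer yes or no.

yes

Codon 1: UGU Cys / UGC Cys — synonymous.
Codon 2: AUU Ile / AUA Ile — synonymous.
Codon 3: CGA Arg / CGU Arg — synonymous.
Codon 4: CAU His / CAC His — synonymous.
Codon 5: GUC Val / GUG Val — synonymous.
Codon 6: ACA Thr / ACA Thr — identical.
Codon 7: AUU Ile / AUC Ile — synonymous.
Nonsynonymous differences: 0 → same protein.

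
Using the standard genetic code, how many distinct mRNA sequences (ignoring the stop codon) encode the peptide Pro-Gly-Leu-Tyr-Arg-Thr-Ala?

Pro: 4 codons.
Gly: 4 codons.
Leu: 6 codons.
Tyr: 2 codons.
Arg: 6 codons.
Thr: 4 codons.
Ala: 4 codons.
4 × 4 × 6 × 2 × 6 × 4 × 4 = 18432.

18432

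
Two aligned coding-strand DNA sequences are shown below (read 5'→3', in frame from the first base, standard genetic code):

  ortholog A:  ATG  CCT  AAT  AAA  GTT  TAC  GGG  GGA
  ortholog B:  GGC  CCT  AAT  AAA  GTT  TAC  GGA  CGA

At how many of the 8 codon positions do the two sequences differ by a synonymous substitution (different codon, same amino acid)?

Codon 1: ATG Met / GGC Gly — nonsynonymous.
Codon 2: CCT Pro / CCT Pro — identical.
Codon 3: AAT Asn / AAT Asn — identical.
Codon 4: AAA Lys / AAA Lys — identical.
Codon 5: GTT Val / GTT Val — identical.
Codon 6: TAC Tyr / TAC Tyr — identical.
Codon 7: GGG Gly / GGA Gly — synonymous.
Codon 8: GGA Gly / CGA Arg — nonsynonymous.
Synonymous differences: 1.

1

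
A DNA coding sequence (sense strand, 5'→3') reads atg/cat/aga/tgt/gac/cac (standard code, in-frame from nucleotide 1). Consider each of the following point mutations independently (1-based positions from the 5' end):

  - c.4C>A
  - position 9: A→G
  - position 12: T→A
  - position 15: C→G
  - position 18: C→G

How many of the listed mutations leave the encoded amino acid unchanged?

Codon 2: CAT (His) → AAT (Asn) — missense.
Codon 3: AGA (Arg) → AGG (Arg) — synonymous.
Codon 4: TGT (Cys) → TGA (Stop) — nonsense.
Codon 5: GAC (Asp) → GAG (Glu) — missense.
Codon 6: CAC (His) → CAG (Gln) — missense.
Synonymous: 1 of 5.

1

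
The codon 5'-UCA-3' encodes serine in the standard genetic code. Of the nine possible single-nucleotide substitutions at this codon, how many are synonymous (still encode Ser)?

3

Position 1: none → 0 synonymous.
Position 2: none → 0 synonymous.
Position 3: UCU, UCC, UCG → 3 synonymous.
Total: 0 + 0 + 3 = 3.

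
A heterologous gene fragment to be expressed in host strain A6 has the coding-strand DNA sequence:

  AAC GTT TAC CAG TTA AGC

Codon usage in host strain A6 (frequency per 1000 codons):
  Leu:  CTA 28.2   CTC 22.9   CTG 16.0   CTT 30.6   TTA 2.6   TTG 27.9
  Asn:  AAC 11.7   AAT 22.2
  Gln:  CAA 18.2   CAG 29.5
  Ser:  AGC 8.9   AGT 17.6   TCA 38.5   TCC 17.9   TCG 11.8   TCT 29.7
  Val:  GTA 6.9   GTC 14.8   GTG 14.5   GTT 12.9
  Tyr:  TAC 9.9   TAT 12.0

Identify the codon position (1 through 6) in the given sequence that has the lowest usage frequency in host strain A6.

Codon 1 AAC (Asn): 11.7 per 1000.
Codon 2 GTT (Val): 12.9 per 1000.
Codon 3 TAC (Tyr): 9.9 per 1000.
Codon 4 CAG (Gln): 29.5 per 1000.
Codon 5 TTA (Leu): 2.6 per 1000.
Codon 6 AGC (Ser): 8.9 per 1000.
Lowest frequency is 2.6 at codon 5.

5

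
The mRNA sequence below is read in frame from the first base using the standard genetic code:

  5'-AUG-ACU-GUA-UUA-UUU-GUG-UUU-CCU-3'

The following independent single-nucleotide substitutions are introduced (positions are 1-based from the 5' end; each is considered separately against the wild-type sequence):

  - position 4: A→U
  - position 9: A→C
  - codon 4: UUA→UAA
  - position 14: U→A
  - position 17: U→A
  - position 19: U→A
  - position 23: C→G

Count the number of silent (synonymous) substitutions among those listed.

Codon 2: ACU (Thr) → UCU (Ser) — missense.
Codon 3: GUA (Val) → GUC (Val) — synonymous.
Codon 4: UUA (Leu) → UAA (Stop) — nonsense.
Codon 5: UUU (Phe) → UAU (Tyr) — missense.
Codon 6: GUG (Val) → GAG (Glu) — missense.
Codon 7: UUU (Phe) → AUU (Ile) — missense.
Codon 8: CCU (Pro) → CGU (Arg) — missense.
Synonymous: 1 of 7.

1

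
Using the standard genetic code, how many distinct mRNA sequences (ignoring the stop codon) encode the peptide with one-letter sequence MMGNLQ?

Met: 1 codon.
Met: 1 codon.
Gly: 4 codons.
Asn: 2 codons.
Leu: 6 codons.
Gln: 2 codons.
1 × 1 × 4 × 2 × 6 × 2 = 96.

96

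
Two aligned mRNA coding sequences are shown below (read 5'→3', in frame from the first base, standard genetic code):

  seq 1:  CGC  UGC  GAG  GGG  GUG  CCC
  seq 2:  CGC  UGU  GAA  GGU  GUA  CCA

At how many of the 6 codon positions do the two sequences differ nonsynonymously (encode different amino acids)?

0

Codon 1: CGC Arg / CGC Arg — identical.
Codon 2: UGC Cys / UGU Cys — synonymous.
Codon 3: GAG Glu / GAA Glu — synonymous.
Codon 4: GGG Gly / GGU Gly — synonymous.
Codon 5: GUG Val / GUA Val — synonymous.
Codon 6: CCC Pro / CCA Pro — synonymous.
Nonsynonymous differences: 0.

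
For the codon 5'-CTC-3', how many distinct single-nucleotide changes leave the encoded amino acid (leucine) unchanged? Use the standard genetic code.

3

Position 1: none → 0 synonymous.
Position 2: none → 0 synonymous.
Position 3: CTT, CTA, CTG → 3 synonymous.
Total: 0 + 0 + 3 = 3.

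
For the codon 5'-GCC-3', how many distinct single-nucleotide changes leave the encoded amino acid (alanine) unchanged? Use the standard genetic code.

3

Position 1: none → 0 synonymous.
Position 2: none → 0 synonymous.
Position 3: GCU, GCA, GCG → 3 synonymous.
Total: 0 + 0 + 3 = 3.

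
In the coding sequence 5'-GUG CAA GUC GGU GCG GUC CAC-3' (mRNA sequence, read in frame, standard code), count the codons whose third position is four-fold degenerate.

5

Codon 1 GUG (Val): third position 4-fold.
Codon 2 CAA (Gln): third position 2-fold.
Codon 3 GUC (Val): third position 4-fold.
Codon 4 GGU (Gly): third position 4-fold.
Codon 5 GCG (Ala): third position 4-fold.
Codon 6 GUC (Val): third position 4-fold.
Codon 7 CAC (His): third position 2-fold.
Four-fold degenerate third positions: 5.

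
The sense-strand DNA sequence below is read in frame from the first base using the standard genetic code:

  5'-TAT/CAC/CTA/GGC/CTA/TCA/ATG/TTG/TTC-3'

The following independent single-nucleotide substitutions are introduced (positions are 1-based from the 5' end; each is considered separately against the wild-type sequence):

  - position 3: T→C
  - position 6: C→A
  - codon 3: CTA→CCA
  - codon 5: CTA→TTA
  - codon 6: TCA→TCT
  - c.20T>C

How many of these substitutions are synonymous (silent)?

3

Codon 1: TAT (Tyr) → TAC (Tyr) — synonymous.
Codon 2: CAC (His) → CAA (Gln) — missense.
Codon 3: CTA (Leu) → CCA (Pro) — missense.
Codon 5: CTA (Leu) → TTA (Leu) — synonymous.
Codon 6: TCA (Ser) → TCT (Ser) — synonymous.
Codon 7: ATG (Met) → ACG (Thr) — missense.
Synonymous: 3 of 6.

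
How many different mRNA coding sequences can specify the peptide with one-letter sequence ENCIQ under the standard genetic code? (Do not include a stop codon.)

48

Glu: 2 codons.
Asn: 2 codons.
Cys: 2 codons.
Ile: 3 codons.
Gln: 2 codons.
2 × 2 × 2 × 3 × 2 = 48.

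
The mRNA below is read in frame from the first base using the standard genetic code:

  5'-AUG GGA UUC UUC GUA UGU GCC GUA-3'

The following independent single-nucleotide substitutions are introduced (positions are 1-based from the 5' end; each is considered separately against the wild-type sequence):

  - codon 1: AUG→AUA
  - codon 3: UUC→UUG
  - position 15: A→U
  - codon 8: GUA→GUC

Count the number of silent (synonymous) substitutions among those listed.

2

Codon 1: AUG (Met) → AUA (Ile) — missense.
Codon 3: UUC (Phe) → UUG (Leu) — missense.
Codon 5: GUA (Val) → GUU (Val) — synonymous.
Codon 8: GUA (Val) → GUC (Val) — synonymous.
Synonymous: 2 of 4.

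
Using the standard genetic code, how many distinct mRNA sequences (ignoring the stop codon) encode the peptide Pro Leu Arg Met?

Pro: 4 codons.
Leu: 6 codons.
Arg: 6 codons.
Met: 1 codon.
4 × 6 × 6 × 1 = 144.

144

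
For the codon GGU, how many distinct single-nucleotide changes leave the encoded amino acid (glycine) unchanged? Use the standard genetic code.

Position 1: none → 0 synonymous.
Position 2: none → 0 synonymous.
Position 3: GGC, GGA, GGG → 3 synonymous.
Total: 0 + 0 + 3 = 3.

3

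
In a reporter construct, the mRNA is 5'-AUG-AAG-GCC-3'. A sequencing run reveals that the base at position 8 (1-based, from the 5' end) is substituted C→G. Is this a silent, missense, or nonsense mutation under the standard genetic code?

Position 8 falls in codon 3: GCC → Ala.
After the substitution the codon is GGC → Gly.
Ala ≠ Gly, so this is a missense mutation.

missense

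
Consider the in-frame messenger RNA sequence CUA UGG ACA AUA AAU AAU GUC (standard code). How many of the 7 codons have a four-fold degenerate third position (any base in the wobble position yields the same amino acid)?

Codon 1 CUA (Leu): third position 4-fold.
Codon 2 UGG (Trp): third position 1-fold.
Codon 3 ACA (Thr): third position 4-fold.
Codon 4 AUA (Ile): third position 3-fold.
Codon 5 AAU (Asn): third position 2-fold.
Codon 6 AAU (Asn): third position 2-fold.
Codon 7 GUC (Val): third position 4-fold.
Four-fold degenerate third positions: 3.

3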